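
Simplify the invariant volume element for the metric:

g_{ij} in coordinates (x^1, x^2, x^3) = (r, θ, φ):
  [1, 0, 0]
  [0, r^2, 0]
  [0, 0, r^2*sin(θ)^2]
det(g) = r^4*sin(θ)^2
√|det(g)| = r^2*sin(θ) (taking 0 < θ < π so that |sin(θ)| = sin(θ))
Volume element: dV = r^2*sin(θ) dr dθ dφ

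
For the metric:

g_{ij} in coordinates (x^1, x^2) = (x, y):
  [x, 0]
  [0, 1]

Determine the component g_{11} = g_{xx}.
With x^1 = x, x^2 = y, g_{11} = g_{xx} is the row-1, column-1 entry of the matrix.
g_{11} = x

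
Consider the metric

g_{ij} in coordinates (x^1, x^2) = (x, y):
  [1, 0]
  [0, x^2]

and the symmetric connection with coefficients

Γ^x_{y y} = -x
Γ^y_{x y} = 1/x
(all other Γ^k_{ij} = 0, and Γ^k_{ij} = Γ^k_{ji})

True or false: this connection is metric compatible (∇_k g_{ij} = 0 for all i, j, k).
Using ∇_k g_{ij} = ∂_k g_{ij} - Γ^m_{ki} g_{mj} - Γ^m_{kj} g_{im}:
e.g. ∇_x g_{yy} = (2*x) - (x) - (x) = 0
Every component ∇_k g_{ij} vanishes: the connection is metric compatible.
True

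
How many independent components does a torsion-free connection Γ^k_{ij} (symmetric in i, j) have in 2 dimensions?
Γ^k_{ij} has n choices for the upper index and n(n+1)/2 independent symmetric lower index pairs.
Total = 2 × 2×3/2 = 2 × 3 = 6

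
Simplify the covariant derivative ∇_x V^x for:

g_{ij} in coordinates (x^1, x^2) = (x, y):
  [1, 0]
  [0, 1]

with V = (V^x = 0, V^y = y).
All Christoffel symbols are zero.
∇_x V^x = ∂_x V^x + Γ^x_{x j} V^j
  = (0) + (0)(0) + (0)(y)
  = 0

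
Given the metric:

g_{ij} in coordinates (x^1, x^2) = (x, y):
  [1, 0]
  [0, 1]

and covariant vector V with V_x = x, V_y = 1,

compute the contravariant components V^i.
Inverse metric (diagonal): g^{xx} = 1, g^{yy} = 1
V^i = g^{ij} V_j:
V^x = (1)(x) + (0)(1) = x
V^y = (0)(x) + (1)(1) = 1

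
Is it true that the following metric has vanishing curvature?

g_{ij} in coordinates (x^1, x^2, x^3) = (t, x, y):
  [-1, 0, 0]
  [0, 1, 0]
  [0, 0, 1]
All metric components are constant, so every Christoffel symbol vanishes and R^i_{jkl} = 0.
Yes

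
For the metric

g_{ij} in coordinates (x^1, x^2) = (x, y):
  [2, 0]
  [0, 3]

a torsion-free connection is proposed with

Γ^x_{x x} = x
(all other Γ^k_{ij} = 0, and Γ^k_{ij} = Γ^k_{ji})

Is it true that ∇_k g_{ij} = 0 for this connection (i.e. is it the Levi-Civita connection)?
Using ∇_k g_{ij} = ∂_k g_{ij} - Γ^m_{ki} g_{mj} - Γ^m_{kj} g_{im}:
∇_x g_{xx} = (0) - (2*x) - (2*x) = -4*x ≠ 0
So the connection is not metric compatible (it is not the Levi-Civita connection).
No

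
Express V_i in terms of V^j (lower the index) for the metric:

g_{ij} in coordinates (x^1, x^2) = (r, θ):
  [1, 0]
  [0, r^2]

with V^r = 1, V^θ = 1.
V_i = g_{ij} V^j:
V_r = (1)(1) + (0)(1) = 1
V_θ = (0)(1) + (r^2)(1) = r^2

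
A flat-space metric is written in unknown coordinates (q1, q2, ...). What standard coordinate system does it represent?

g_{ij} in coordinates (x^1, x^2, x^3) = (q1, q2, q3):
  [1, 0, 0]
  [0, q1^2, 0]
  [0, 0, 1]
The line element ds^2 = dq1^2 + q1^2 dq2^2 + dq3^2 is dr^2 + r^2 dθ^2 + dz^2 with q1 = r, q2 = θ, q3 = z.
cylindrical coordinates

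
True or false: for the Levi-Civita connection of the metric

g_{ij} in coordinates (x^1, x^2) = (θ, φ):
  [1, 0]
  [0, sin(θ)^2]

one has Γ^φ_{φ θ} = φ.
Γ^φ_{φ θ} = (1/2) g^{φφ} (∂_φ g_{φθ} + ∂_θ g_{φφ} - ∂_φ g_{φθ}) = (1/2)(1/sin(θ)^2)((0) + (sin(2*θ)) - (0)) = 1/tan(θ)
This differs from the proposed value φ.
False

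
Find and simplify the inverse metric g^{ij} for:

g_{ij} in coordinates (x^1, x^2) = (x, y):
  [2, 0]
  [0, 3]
The metric is diagonal, so g^{ij} is diagonal with entries 1/g_{ii}: diag(1/2, 1/3).
g^{ij}:
  [1/2, 0]
  [0, 1/3]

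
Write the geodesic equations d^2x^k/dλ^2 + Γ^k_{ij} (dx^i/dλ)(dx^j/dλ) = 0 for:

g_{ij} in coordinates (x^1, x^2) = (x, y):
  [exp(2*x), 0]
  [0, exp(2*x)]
Geodesic equation: d^2x^k/dλ^2 + Γ^k_{ij} (dx^i/dλ)(dx^j/dλ) = 0.
Non-zero Christoffel symbols:
Γ^x_{x x} = 1
Γ^x_{y y} = -1
Γ^y_{x y} = 1
Substituting (the symmetric pair Γ^k_{ij}, Γ^k_{ji} combines into a factor 2):
d^2x/dλ^2 + (dx/dλ)^2 - (dy/dλ)^2 = 0
d^2y/dλ^2 + 2 (dx/dλ)(dy/dλ) = 0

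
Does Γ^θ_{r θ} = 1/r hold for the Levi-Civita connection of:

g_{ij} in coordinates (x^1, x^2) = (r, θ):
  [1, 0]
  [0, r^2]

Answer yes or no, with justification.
Γ^θ_{r θ} = (1/2) g^{θθ} (∂_r g_{θθ} + ∂_θ g_{θr} - ∂_θ g_{rθ}) = (1/2)(1/r^2)((2*r) + (0) - (0)) = 1/r
This equals the proposed value 1/r.
Yes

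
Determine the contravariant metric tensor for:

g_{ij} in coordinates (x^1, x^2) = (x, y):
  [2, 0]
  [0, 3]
The metric is diagonal, so g^{ij} is diagonal with entries 1/g_{ii}: diag(1/2, 1/3).
g^{ij}:
  [1/2, 0]
  [0, 1/3]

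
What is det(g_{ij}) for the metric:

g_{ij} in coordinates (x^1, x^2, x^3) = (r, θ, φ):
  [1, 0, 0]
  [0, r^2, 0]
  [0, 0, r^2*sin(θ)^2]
Diagonal metric: det(g) = g_{11}·g_{22}·g_{33}
= (1)·(r^2)·(r^2*sin(θ)^2)
det(g) = r^4*sin(θ)^2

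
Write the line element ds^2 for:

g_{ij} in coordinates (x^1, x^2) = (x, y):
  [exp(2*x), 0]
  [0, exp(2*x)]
ds^2 = g_{ij} dx^i dx^j; only the non-zero components contribute.
ds^2 = exp(2*x) dx^2 + exp(2*x) dy^2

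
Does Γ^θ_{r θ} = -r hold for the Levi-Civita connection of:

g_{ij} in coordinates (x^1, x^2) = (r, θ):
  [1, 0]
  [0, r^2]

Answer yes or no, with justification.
Γ^θ_{r θ} = (1/2) g^{θθ} (∂_r g_{θθ} + ∂_θ g_{θr} - ∂_θ g_{rθ}) = (1/2)(1/r^2)((2*r) + (0) - (0)) = 1/r
This differs from the proposed value -r.
No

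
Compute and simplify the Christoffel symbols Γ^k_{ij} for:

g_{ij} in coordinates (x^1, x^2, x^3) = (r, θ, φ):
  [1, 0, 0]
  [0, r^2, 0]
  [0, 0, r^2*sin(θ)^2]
Using Γ^k_{ij} = (1/2) g^{km} (∂_i g_{mj} + ∂_j g_{mi} - ∂_m g_{ij}); the metric is diagonal, so only the m = k term contributes.
Non-zero symbols (using the symmetry Γ^k_{ij} = Γ^k_{ji}):
Γ^r_{θ θ} = (1/2) g^{rr} (∂_θ g_{rθ} + ∂_θ g_{rθ} - ∂_r g_{θθ}) = (1/2)(1)((0) + (0) - (2*r)) = -r
Γ^r_{φ φ} = (1/2) g^{rr} (∂_φ g_{rφ} + ∂_φ g_{rφ} - ∂_r g_{φφ}) = (1/2)(1)((0) + (0) - (2*r*sin(θ)^2)) = -r*sin(θ)^2
Γ^θ_{r θ} = (1/2) g^{θθ} (∂_r g_{θθ} + ∂_θ g_{θr} - ∂_θ g_{rθ}) = (1/2)(1/r^2)((2*r) + (0) - (0)) = 1/r
Γ^θ_{φ φ} = (1/2) g^{θθ} (∂_φ g_{θφ} + ∂_φ g_{θφ} - ∂_θ g_{φφ}) = (1/2)(1/r^2)((0) + (0) - (r^2*sin(2*θ))) = -sin(2*θ)/2
Γ^φ_{r φ} = (1/2) g^{φφ} (∂_r g_{φφ} + ∂_φ g_{φr} - ∂_φ g_{rφ}) = (1/2)(1/(r^2*sin(θ)^2))((2*r*sin(θ)^2) + (0) - (0)) = 1/r
Γ^φ_{θ φ} = (1/2) g^{φφ} (∂_θ g_{φφ} + ∂_φ g_{φθ} - ∂_φ g_{θφ}) = (1/2)(1/(r^2*sin(θ)^2))((r^2*sin(2*θ)) + (0) - (0)) = 1/tan(θ)
All other Christoffel symbols are zero.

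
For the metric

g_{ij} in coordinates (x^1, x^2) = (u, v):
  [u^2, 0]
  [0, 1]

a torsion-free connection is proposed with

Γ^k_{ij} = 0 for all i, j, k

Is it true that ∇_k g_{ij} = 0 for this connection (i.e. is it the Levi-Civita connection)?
Using ∇_k g_{ij} = ∂_k g_{ij} - Γ^m_{ki} g_{mj} - Γ^m_{kj} g_{im}:
∇_u g_{uu} = (2*u) - (0) - (0) = 2*u ≠ 0
So the connection is not metric compatible (it is not the Levi-Civita connection).
No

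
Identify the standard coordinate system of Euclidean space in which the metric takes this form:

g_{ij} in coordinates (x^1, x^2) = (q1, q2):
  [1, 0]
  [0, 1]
All components are constant and the metric is the identity, i.e. orthonormal rectilinear coordinates.
Cartesian (2D) coordinates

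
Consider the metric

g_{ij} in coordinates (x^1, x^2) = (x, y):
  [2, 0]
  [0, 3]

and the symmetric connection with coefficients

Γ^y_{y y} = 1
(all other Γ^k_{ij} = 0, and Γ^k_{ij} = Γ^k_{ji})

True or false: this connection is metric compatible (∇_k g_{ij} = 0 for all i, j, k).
Using ∇_k g_{ij} = ∂_k g_{ij} - Γ^m_{ki} g_{mj} - Γ^m_{kj} g_{im}:
∇_y g_{yy} = (0) - (3) - (3) = -6 ≠ 0
So the connection is not metric compatible (it is not the Levi-Civita connection).
False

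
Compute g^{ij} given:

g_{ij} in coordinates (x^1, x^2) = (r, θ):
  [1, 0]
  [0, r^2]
The metric is diagonal, so g^{ij} is diagonal with entries 1/g_{ii}: diag(1, 1/(r^2)).
g^{ij}:
  [1, 0]
  [0, 1/r^2]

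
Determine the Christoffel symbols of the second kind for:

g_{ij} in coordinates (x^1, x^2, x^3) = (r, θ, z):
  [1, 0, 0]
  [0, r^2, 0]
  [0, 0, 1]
Using Γ^k_{ij} = (1/2) g^{km} (∂_i g_{mj} + ∂_j g_{mi} - ∂_m g_{ij}); the metric is diagonal, so only the m = k term contributes.
Non-zero symbols (using the symmetry Γ^k_{ij} = Γ^k_{ji}):
Γ^r_{θ θ} = (1/2) g^{rr} (∂_θ g_{rθ} + ∂_θ g_{rθ} - ∂_r g_{θθ}) = (1/2)(1)((0) + (0) - (2*r)) = -r
Γ^θ_{r θ} = (1/2) g^{θθ} (∂_r g_{θθ} + ∂_θ g_{θr} - ∂_θ g_{rθ}) = (1/2)(1/r^2)((2*r) + (0) - (0)) = 1/r
All other Christoffel symbols are zero.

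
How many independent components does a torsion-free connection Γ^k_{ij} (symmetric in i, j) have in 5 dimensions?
Γ^k_{ij} has n choices for the upper index and n(n+1)/2 independent symmetric lower index pairs.
Total = 5 × 5×6/2 = 5 × 15 = 75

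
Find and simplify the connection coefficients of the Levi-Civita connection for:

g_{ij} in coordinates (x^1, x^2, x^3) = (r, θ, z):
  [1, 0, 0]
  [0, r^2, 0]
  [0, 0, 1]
Using Γ^k_{ij} = (1/2) g^{km} (∂_i g_{mj} + ∂_j g_{mi} - ∂_m g_{ij}); the metric is diagonal, so only the m = k term contributes.
Non-zero symbols (using the symmetry Γ^k_{ij} = Γ^k_{ji}):
Γ^r_{θ θ} = (1/2) g^{rr} (∂_θ g_{rθ} + ∂_θ g_{rθ} - ∂_r g_{θθ}) = (1/2)(1)((0) + (0) - (2*r)) = -r
Γ^θ_{r θ} = (1/2) g^{θθ} (∂_r g_{θθ} + ∂_θ g_{θr} - ∂_θ g_{rθ}) = (1/2)(1/r^2)((2*r) + (0) - (0)) = 1/r
All other Christoffel symbols are zero.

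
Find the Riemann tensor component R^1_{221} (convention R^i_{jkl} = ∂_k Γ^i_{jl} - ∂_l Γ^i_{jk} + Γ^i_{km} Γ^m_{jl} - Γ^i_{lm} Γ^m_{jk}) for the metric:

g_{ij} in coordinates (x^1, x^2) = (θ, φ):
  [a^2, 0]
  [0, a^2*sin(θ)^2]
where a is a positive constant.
Non-zero Christoffel symbols (Γ^k_{ij} = Γ^k_{ji}):
Γ^θ_{φ φ} = -sin(2*θ)/2
Γ^φ_{θ φ} = 1/tan(θ)
R^θ_{φ φ θ} = ∂_φ Γ^θ_{φ θ} - ∂_θ Γ^θ_{φ φ} + Γ^θ_{φ m} Γ^m_{φ θ} - Γ^θ_{θ m} Γ^m_{φ φ}
  = (0) - (-cos(2*θ)) + (-cos(θ)^2) - (0) = -sin(θ)^2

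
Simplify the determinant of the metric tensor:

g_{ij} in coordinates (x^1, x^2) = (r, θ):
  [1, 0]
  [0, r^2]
For a 2×2 metric: det(g) = g_{11}·g_{22} - g_{12}·g_{21}
= (1)·(r^2) - (0)·(0)
= r^2 - 0
det(g) = r^2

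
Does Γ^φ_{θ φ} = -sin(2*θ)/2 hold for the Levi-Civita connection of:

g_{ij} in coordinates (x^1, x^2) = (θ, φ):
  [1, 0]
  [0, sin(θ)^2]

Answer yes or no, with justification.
Γ^φ_{θ φ} = (1/2) g^{φφ} (∂_θ g_{φφ} + ∂_φ g_{φθ} - ∂_φ g_{θφ}) = (1/2)(1/sin(θ)^2)((sin(2*θ)) + (0) - (0)) = 1/tan(θ)
This differs from the proposed value -sin(2*θ)/2.
No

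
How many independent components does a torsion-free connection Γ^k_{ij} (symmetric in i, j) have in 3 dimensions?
Γ^k_{ij} has n choices for the upper index and n(n+1)/2 independent symmetric lower index pairs.
Total = 3 × 3×4/2 = 3 × 6 = 18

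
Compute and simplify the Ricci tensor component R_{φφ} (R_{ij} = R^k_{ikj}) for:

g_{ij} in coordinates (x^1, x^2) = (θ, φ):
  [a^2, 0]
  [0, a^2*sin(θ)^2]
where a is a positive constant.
Non-zero Christoffel symbols (Γ^k_{ij} = Γ^k_{ji}):
Γ^θ_{φ φ} = -sin(2*θ)/2
Γ^φ_{θ φ} = 1/tan(θ)
R^θ_{φ θ φ} = ∂_θ Γ^θ_{φ φ} - ∂_φ Γ^θ_{φ θ} + Γ^θ_{θ m} Γ^m_{φ φ} - Γ^θ_{φ m} Γ^m_{φ θ}
  = (-cos(2*θ)) - (0) + (0) - (-cos(θ)^2) = sin(θ)^2
R^φ_{φ φ φ} = 0 (a repeated index in an antisymmetric pair)
R_{φφ} = R^θ_{φ θ φ} + R^φ_{φ φ φ} = (sin(θ)^2) + (0) = sin(θ)^2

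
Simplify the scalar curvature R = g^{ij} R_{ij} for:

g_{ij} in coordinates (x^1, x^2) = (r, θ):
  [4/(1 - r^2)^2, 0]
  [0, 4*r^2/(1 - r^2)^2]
Non-zero Christoffel symbols (Γ^k_{ij} = Γ^k_{ji}):
Γ^r_{r r} = 2*r/(1 - r^2)
Γ^r_{θ θ} = (r^3 + r)/(r^2 - 1)
Γ^θ_{r θ} = (-r^2 - 1)/(r^3 - r)
Ricci tensor (R_{ij} = R^k_{ikj}): R_{rr} = -4/(r^2 - 1)^2, R_{rθ} = 0, R_{θθ} = -4*r^2/(r^2 - 1)^2
Inverse metric: g^{rr} = (1 - r^2)^2/4, g^{θθ} = (1 - r^2)^2/(4*r^2)
R = g^{ij} R_{ij} = ((1 - r^2)^2/4)(-4/(r^2 - 1)^2) + ((1 - r^2)^2/(4*r^2))(-4*r^2/(r^2 - 1)^2) = -2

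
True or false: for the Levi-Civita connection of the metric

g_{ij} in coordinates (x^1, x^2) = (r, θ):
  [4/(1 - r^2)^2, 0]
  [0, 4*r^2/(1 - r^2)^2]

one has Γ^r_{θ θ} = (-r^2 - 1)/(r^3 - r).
Γ^r_{θ θ} = (1/2) g^{rr} (∂_θ g_{rθ} + ∂_θ g_{rθ} - ∂_r g_{θθ}) = (1/2)((1 - r^2)^2/4)((0) + (0) - (-8*(r^3 + r)/(r^2 - 1)^3)) = (r^3 + r)/(r^2 - 1)
This differs from the proposed value (-r^2 - 1)/(r^3 - r).
False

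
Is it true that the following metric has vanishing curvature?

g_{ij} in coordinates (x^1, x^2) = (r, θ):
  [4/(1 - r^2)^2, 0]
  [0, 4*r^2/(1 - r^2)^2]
Non-zero Christoffel symbols:
Γ^r_{r r} = 2*r/(1 - r^2)
Γ^r_{θ θ} = (r^3 + r)/(r^2 - 1)
Γ^θ_{r θ} = (-r^2 - 1)/(r^3 - r)
Ricci tensor: R_{rr} = -4/(r^2 - 1)^2, R_{rθ} = 0, R_{θθ} = -4*r^2/(r^2 - 1)^2
The Ricci tensor is non-zero, so the Riemann tensor is non-zero: not flat.
No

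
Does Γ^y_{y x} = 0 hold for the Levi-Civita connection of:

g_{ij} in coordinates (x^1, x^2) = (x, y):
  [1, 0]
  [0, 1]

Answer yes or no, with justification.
Γ^y_{y x} = (1/2) g^{yy} (∂_y g_{yx} + ∂_x g_{yy} - ∂_y g_{yx}) = (1/2)(1)((0) + (0) - (0)) = 0
This equals the proposed value 0.
Yes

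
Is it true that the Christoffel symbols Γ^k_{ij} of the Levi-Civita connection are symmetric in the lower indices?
The Levi-Civita connection is torsion-free, which is exactly Γ^k_{ij} = Γ^k_{ji}.
Yes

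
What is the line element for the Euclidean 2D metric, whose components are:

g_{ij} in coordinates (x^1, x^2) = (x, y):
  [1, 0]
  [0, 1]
ds^2 = g_{ij} dx^i dx^j; only the non-zero components contribute.
ds^2 = dx^2 + dy^2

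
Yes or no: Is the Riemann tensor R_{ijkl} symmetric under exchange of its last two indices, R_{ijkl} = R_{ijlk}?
It is antisymmetric in the last pair: R_{ijkl} = -R_{ijlk}.
No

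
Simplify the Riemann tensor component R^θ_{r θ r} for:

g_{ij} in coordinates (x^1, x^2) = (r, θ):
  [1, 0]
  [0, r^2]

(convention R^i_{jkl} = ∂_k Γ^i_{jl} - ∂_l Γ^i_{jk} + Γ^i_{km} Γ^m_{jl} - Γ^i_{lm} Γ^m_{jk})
Non-zero Christoffel symbols (Γ^k_{ij} = Γ^k_{ji}):
Γ^r_{θ θ} = -r
Γ^θ_{r θ} = 1/r
R^θ_{r θ r} = ∂_θ Γ^θ_{r r} - ∂_r Γ^θ_{r θ} + Γ^θ_{θ m} Γ^m_{r r} - Γ^θ_{r m} Γ^m_{r θ}
  = (0) - (-1/r^2) + (0) - (1/r^2) = 0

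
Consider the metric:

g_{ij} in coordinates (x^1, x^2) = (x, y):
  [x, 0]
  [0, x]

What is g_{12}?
With x^1 = x, x^2 = y, g_{12} = g_{xy} is the row-1, column-2 entry of the matrix.
g_{12} = 0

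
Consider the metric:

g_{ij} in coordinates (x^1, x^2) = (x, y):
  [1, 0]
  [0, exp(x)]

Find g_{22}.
With x^1 = x, x^2 = y, g_{22} = g_{yy} is the row-2, column-2 entry of the matrix.
g_{22} = exp(x)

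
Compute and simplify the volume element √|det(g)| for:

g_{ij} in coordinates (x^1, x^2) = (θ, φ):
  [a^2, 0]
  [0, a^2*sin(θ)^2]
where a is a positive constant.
det(g) = a^4*sin(θ)^2
√|det(g)| = a^2*sin(θ) (taking 0 < θ < π so that |sin(θ)| = sin(θ))
Volume element: dV = a^2*sin(θ) dθ dφ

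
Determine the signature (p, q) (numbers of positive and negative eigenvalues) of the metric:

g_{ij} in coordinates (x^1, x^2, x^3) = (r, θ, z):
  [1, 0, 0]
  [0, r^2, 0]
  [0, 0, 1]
The metric is diagonal, so its eigenvalues are the diagonal entries: 1, r^2, 1 (at a generic point, where coordinate-dependent entries are positive).
3 positive, 0 negative.
(3, 0) - Riemannian (positive definite)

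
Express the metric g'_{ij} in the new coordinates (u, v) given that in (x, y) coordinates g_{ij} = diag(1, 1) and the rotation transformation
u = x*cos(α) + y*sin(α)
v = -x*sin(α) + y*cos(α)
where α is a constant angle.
Invert the transformation: x = u*cos(α) - v*sin(α), y = u*sin(α) + v*cos(α)
g'_{ij} = (∂x^k/∂x'^i)(∂x^l/∂x'^j) g_{kl}; with g_{kl} = δ_{kl} this is Σ_k (∂x^k/∂x'^i)(∂x^k/∂x'^j).
Jacobian: ∂x/∂u = cos(α), ∂x/∂v = -sin(α), ∂y/∂u = sin(α), ∂y/∂v = cos(α)
g'_{uu} = (cos(α))(cos(α)) + (sin(α))(sin(α)) = 1
g'_{uv} = (cos(α))(-sin(α)) + (sin(α))(cos(α)) = 0
g'_{vv} = (-sin(α))(-sin(α)) + (cos(α))(cos(α)) = 1
g'_{ij} = diag(1, 1)
The Euclidean metric is invariant under rotations.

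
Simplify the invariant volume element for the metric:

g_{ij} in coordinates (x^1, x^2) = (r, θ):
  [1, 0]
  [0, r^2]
det(g) = r^2
√|det(g)| = r
Volume element: dV = r dr dθ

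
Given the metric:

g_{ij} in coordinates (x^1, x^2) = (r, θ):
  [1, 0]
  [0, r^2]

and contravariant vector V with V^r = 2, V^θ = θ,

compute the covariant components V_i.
V_i = g_{ij} V^j:
V_r = (1)(2) + (0)(θ) = 2
V_θ = (0)(2) + (r^2)(θ) = r^2*θ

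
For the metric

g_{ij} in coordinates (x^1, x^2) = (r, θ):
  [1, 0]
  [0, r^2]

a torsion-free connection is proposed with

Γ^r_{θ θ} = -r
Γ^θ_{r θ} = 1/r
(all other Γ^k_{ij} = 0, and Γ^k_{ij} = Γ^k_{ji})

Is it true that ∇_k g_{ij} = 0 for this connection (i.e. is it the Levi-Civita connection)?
Using ∇_k g_{ij} = ∂_k g_{ij} - Γ^m_{ki} g_{mj} - Γ^m_{kj} g_{im}:
e.g. ∇_r g_{θθ} = (2*r) - (r) - (r) = 0
Every component ∇_k g_{ij} vanishes: the connection is metric compatible.
Yes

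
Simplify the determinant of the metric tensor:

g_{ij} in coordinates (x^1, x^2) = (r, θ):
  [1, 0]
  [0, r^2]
For a 2×2 metric: det(g) = g_{11}·g_{22} - g_{12}·g_{21}
= (1)·(r^2) - (0)·(0)
= r^2 - 0
det(g) = r^2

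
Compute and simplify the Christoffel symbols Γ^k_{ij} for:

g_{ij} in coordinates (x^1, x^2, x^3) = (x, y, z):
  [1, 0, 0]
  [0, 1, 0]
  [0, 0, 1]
Using Γ^k_{ij} = (1/2) g^{km} (∂_i g_{mj} + ∂_j g_{mi} - ∂_m g_{ij}); the metric is diagonal, so only the m = k term contributes.
Every metric component is constant, so all ∂_m g_{ij} = 0 and every Christoffel symbol vanishes.
All Christoffel symbols are zero.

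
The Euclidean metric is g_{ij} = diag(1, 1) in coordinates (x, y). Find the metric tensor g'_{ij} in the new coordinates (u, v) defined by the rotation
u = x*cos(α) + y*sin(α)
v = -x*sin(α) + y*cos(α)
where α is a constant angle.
Invert the transformation: x = u*cos(α) - v*sin(α), y = u*sin(α) + v*cos(α)
g'_{ij} = (∂x^k/∂x'^i)(∂x^l/∂x'^j) g_{kl}; with g_{kl} = δ_{kl} this is Σ_k (∂x^k/∂x'^i)(∂x^k/∂x'^j).
Jacobian: ∂x/∂u = cos(α), ∂x/∂v = -sin(α), ∂y/∂u = sin(α), ∂y/∂v = cos(α)
g'_{uu} = (cos(α))(cos(α)) + (sin(α))(sin(α)) = 1
g'_{uv} = (cos(α))(-sin(α)) + (sin(α))(cos(α)) = 0
g'_{vv} = (-sin(α))(-sin(α)) + (cos(α))(cos(α)) = 1
g'_{ij} = diag(1, 1)
The Euclidean metric is invariant under rotations.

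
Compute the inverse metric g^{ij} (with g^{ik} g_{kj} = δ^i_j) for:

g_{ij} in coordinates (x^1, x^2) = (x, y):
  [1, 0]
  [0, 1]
The metric is diagonal, so g^{ij} is diagonal with entries 1/g_{ii}: diag(1, 1).
g^{ij}:
  [1, 0]
  [0, 1]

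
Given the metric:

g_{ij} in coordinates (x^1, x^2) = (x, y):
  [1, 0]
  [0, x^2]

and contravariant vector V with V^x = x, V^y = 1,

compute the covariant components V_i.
V_i = g_{ij} V^j:
V_x = (1)(x) + (0)(1) = x
V_y = (0)(x) + (x^2)(1) = x^2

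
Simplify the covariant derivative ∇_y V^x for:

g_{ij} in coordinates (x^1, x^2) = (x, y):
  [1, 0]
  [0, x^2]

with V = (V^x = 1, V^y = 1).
Non-zero Christoffel symbols:
Γ^x_{y y} = -x
Γ^y_{x y} = 1/x
∇_y V^x = ∂_y V^x + Γ^x_{y j} V^j
  = (0) + (0)(1) + (-x)(1)
  = -x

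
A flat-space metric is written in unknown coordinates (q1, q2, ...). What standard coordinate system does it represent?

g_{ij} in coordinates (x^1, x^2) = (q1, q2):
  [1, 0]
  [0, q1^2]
The line element ds^2 = dq1^2 + q1^2 dq2^2 is dr^2 + r^2 dθ^2 with q1 = r, q2 = θ.
polar coordinates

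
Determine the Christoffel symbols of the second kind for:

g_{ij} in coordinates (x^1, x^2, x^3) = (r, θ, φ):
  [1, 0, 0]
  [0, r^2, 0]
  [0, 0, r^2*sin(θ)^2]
Using Γ^k_{ij} = (1/2) g^{km} (∂_i g_{mj} + ∂_j g_{mi} - ∂_m g_{ij}); the metric is diagonal, so only the m = k term contributes.
Non-zero symbols (using the symmetry Γ^k_{ij} = Γ^k_{ji}):
Γ^r_{θ θ} = (1/2) g^{rr} (∂_θ g_{rθ} + ∂_θ g_{rθ} - ∂_r g_{θθ}) = (1/2)(1)((0) + (0) - (2*r)) = -r
Γ^r_{φ φ} = (1/2) g^{rr} (∂_φ g_{rφ} + ∂_φ g_{rφ} - ∂_r g_{φφ}) = (1/2)(1)((0) + (0) - (2*r*sin(θ)^2)) = -r*sin(θ)^2
Γ^θ_{r θ} = (1/2) g^{θθ} (∂_r g_{θθ} + ∂_θ g_{θr} - ∂_θ g_{rθ}) = (1/2)(1/r^2)((2*r) + (0) - (0)) = 1/r
Γ^θ_{φ φ} = (1/2) g^{θθ} (∂_φ g_{θφ} + ∂_φ g_{θφ} - ∂_θ g_{φφ}) = (1/2)(1/r^2)((0) + (0) - (r^2*sin(2*θ))) = -sin(2*θ)/2
Γ^φ_{r φ} = (1/2) g^{φφ} (∂_r g_{φφ} + ∂_φ g_{φr} - ∂_φ g_{rφ}) = (1/2)(1/(r^2*sin(θ)^2))((2*r*sin(θ)^2) + (0) - (0)) = 1/r
Γ^φ_{θ φ} = (1/2) g^{φφ} (∂_θ g_{φφ} + ∂_φ g_{φθ} - ∂_φ g_{θφ}) = (1/2)(1/(r^2*sin(θ)^2))((r^2*sin(2*θ)) + (0) - (0)) = 1/tan(θ)
All other Christoffel symbols are zero.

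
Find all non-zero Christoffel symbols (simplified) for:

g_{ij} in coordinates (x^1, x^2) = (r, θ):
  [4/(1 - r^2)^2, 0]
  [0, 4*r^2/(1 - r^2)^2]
Using Γ^k_{ij} = (1/2) g^{km} (∂_i g_{mj} + ∂_j g_{mi} - ∂_m g_{ij}); the metric is diagonal, so only the m = k term contributes.
Non-zero symbols (using the symmetry Γ^k_{ij} = Γ^k_{ji}):
Γ^r_{r r} = (1/2) g^{rr} (∂_r g_{rr} + ∂_r g_{rr} - ∂_r g_{rr}) = (1/2)((1 - r^2)^2/4)((16*r/(1 - r^2)^3) + (16*r/(1 - r^2)^3) - (16*r/(1 - r^2)^3)) = 2*r/(1 - r^2)
Γ^r_{θ θ} = (1/2) g^{rr} (∂_θ g_{rθ} + ∂_θ g_{rθ} - ∂_r g_{θθ}) = (1/2)((1 - r^2)^2/4)((0) + (0) - (-8*(r^3 + r)/(r^2 - 1)^3)) = (r^3 + r)/(r^2 - 1)
Γ^θ_{r θ} = (1/2) g^{θθ} (∂_r g_{θθ} + ∂_θ g_{θr} - ∂_θ g_{rθ}) = (1/2)((1 - r^2)^2/(4*r^2))((-8*(r^3 + r)/(r^2 - 1)^3) + (0) - (0)) = (-r^2 - 1)/(r^3 - r)
All other Christoffel symbols are zero.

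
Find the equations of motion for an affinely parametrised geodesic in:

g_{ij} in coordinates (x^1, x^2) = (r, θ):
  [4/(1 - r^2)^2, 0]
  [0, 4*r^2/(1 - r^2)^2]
Geodesic equation: d^2x^k/dλ^2 + Γ^k_{ij} (dx^i/dλ)(dx^j/dλ) = 0.
Non-zero Christoffel symbols:
Γ^r_{r r} = 2*r/(1 - r^2)
Γ^r_{θ θ} = (r^3 + r)/(r^2 - 1)
Γ^θ_{r θ} = (-r^2 - 1)/(r^3 - r)
Substituting (the symmetric pair Γ^k_{ij}, Γ^k_{ji} combines into a factor 2):
d^2r/dλ^2 + (2*r/(1 - r^2)) (dr/dλ)^2 + ((r^3 + r)/(r^2 - 1)) (dθ/dλ)^2 = 0
d^2θ/dλ^2 + ((-2*r^2 - 2)/(r^3 - r)) (dr/dλ)(dθ/dλ) = 0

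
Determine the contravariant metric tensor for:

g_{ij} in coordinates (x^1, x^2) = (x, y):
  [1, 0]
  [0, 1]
The metric is diagonal, so g^{ij} is diagonal with entries 1/g_{ii}: diag(1, 1).
g^{ij}:
  [1, 0]
  [0, 1]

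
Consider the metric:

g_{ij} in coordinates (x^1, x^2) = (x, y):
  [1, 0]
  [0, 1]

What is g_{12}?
With x^1 = x, x^2 = y, g_{12} = g_{xy} is the row-1, column-2 entry of the matrix.
g_{12} = 0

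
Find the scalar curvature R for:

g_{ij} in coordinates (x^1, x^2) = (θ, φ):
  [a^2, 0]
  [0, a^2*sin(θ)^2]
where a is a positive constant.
Non-zero Christoffel symbols (Γ^k_{ij} = Γ^k_{ji}):
Γ^θ_{φ φ} = -sin(2*θ)/2
Γ^φ_{θ φ} = 1/tan(θ)
Ricci tensor (R_{ij} = R^k_{ikj}): R_{θθ} = 1, R_{θφ} = 0, R_{φφ} = sin(θ)^2
Inverse metric: g^{θθ} = 1/a^2, g^{φφ} = 1/(a^2*sin(θ)^2)
R = g^{ij} R_{ij} = (1/a^2)(1) + (1/(a^2*sin(θ)^2))(sin(θ)^2) = 2/a^2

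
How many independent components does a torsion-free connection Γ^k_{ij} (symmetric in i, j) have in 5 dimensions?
Γ^k_{ij} has n choices for the upper index and n(n+1)/2 independent symmetric lower index pairs.
Total = 5 × 5×6/2 = 5 × 15 = 75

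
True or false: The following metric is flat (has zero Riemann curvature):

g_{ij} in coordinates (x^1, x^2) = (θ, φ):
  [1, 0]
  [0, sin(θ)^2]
Non-zero Christoffel symbols:
Γ^θ_{φ φ} = -sin(2*θ)/2
Γ^φ_{θ φ} = 1/tan(θ)
Ricci tensor: R_{θθ} = 1, R_{θφ} = 0, R_{φφ} = sin(θ)^2
The Ricci tensor is non-zero, so the Riemann tensor is non-zero: not flat.
False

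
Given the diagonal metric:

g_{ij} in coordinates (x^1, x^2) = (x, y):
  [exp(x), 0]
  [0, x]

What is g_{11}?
With x^1 = x, x^2 = y, g_{11} = g_{xx} is the row-1, column-1 entry of the matrix.
g_{11} = exp(x)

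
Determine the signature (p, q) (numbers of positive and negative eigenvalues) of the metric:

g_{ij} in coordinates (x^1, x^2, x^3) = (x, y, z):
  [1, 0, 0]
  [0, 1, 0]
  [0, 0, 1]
The metric is diagonal, so its eigenvalues are the diagonal entries: 1, 1, 1 (at a generic point, where coordinate-dependent entries are positive).
3 positive, 0 negative.
(3, 0) - Riemannian (positive definite)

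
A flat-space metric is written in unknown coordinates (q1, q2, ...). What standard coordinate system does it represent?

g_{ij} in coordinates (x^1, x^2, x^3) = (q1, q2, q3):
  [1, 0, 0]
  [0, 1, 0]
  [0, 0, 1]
All components are constant and the metric is the identity, i.e. orthonormal rectilinear coordinates.
Cartesian (3D) coordinates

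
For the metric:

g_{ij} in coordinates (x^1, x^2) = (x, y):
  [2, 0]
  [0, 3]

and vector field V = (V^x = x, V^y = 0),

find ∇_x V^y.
All Christoffel symbols are zero.
∇_x V^y = ∂_x V^y + Γ^y_{x j} V^j
  = (0) + (0)(x) + (0)(0)
  = 0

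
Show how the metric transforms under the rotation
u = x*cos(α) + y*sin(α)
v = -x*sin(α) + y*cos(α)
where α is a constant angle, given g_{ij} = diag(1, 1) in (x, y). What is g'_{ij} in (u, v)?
Invert the transformation: x = u*cos(α) - v*sin(α), y = u*sin(α) + v*cos(α)
g'_{ij} = (∂x^k/∂x'^i)(∂x^l/∂x'^j) g_{kl}; with g_{kl} = δ_{kl} this is Σ_k (∂x^k/∂x'^i)(∂x^k/∂x'^j).
Jacobian: ∂x/∂u = cos(α), ∂x/∂v = -sin(α), ∂y/∂u = sin(α), ∂y/∂v = cos(α)
g'_{uu} = (cos(α))(cos(α)) + (sin(α))(sin(α)) = 1
g'_{uv} = (cos(α))(-sin(α)) + (sin(α))(cos(α)) = 0
g'_{vv} = (-sin(α))(-sin(α)) + (cos(α))(cos(α)) = 1
g'_{ij} = diag(1, 1)
The Euclidean metric is invariant under rotations.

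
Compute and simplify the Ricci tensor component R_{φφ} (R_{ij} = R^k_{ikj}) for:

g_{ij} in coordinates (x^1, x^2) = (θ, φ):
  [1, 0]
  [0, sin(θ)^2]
Non-zero Christoffel symbols (Γ^k_{ij} = Γ^k_{ji}):
Γ^θ_{φ φ} = -sin(2*θ)/2
Γ^φ_{θ φ} = 1/tan(θ)
R^θ_{φ θ φ} = ∂_θ Γ^θ_{φ φ} - ∂_φ Γ^θ_{φ θ} + Γ^θ_{θ m} Γ^m_{φ φ} - Γ^θ_{φ m} Γ^m_{φ θ}
  = (-cos(2*θ)) - (0) + (0) - (-cos(θ)^2) = sin(θ)^2
R^φ_{φ φ φ} = 0 (a repeated index in an antisymmetric pair)
R_{φφ} = R^θ_{φ θ φ} + R^φ_{φ φ φ} = (sin(θ)^2) + (0) = sin(θ)^2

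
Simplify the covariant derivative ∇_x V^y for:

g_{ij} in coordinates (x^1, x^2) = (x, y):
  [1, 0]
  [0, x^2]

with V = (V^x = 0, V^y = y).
Non-zero Christoffel symbols:
Γ^x_{y y} = -x
Γ^y_{x y} = 1/x
∇_x V^y = ∂_x V^y + Γ^y_{x j} V^j
  = (0) + (0)(0) + (1/x)(y)
  = y/x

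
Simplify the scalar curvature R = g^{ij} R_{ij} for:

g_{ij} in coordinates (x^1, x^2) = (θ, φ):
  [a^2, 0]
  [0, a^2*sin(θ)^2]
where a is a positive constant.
Non-zero Christoffel symbols (Γ^k_{ij} = Γ^k_{ji}):
Γ^θ_{φ φ} = -sin(2*θ)/2
Γ^φ_{θ φ} = 1/tan(θ)
Ricci tensor (R_{ij} = R^k_{ikj}): R_{θθ} = 1, R_{θφ} = 0, R_{φφ} = sin(θ)^2
Inverse metric: g^{θθ} = 1/a^2, g^{φφ} = 1/(a^2*sin(θ)^2)
R = g^{ij} R_{ij} = (1/a^2)(1) + (1/(a^2*sin(θ)^2))(sin(θ)^2) = 2/a^2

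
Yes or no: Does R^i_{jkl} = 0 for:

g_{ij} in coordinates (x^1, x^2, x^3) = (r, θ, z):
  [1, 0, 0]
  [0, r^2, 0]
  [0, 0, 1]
Non-zero Christoffel symbols:
Γ^r_{θ θ} = -r
Γ^θ_{r θ} = 1/r
Ricci tensor: R_{rr} = 0, R_{rθ} = 0, R_{rz} = 0, R_{θθ} = 0, R_{θz} = 0, R_{zz} = 0
All R_{ij} vanish; in 3 dimensions the Riemann tensor is fully determined by the Ricci tensor, so R^i_{jkl} = 0: the metric is flat (curvilinear coordinates on flat space).
Yes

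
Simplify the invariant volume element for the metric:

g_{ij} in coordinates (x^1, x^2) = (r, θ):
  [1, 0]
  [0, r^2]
det(g) = r^2
√|det(g)| = r
Volume element: dV = r dr dθ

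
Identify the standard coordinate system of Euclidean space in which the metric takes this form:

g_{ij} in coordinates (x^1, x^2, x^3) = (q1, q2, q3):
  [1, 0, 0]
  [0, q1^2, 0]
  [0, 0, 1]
The line element ds^2 = dq1^2 + q1^2 dq2^2 + dq3^2 is dr^2 + r^2 dθ^2 + dz^2 with q1 = r, q2 = θ, q3 = z.
cylindrical coordinates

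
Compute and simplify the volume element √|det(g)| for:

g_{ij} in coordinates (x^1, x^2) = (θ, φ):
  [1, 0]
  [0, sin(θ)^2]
det(g) = sin(θ)^2
√|det(g)| = sin(θ) (taking 0 < θ < π so that |sin(θ)| = sin(θ))
Volume element: dV = sin(θ) dθ dφ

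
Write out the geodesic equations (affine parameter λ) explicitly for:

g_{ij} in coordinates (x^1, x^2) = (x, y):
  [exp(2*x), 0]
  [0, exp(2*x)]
Geodesic equation: d^2x^k/dλ^2 + Γ^k_{ij} (dx^i/dλ)(dx^j/dλ) = 0.
Non-zero Christoffel symbols:
Γ^x_{x x} = 1
Γ^x_{y y} = -1
Γ^y_{x y} = 1
Substituting (the symmetric pair Γ^k_{ij}, Γ^k_{ji} combines into a factor 2):
d^2x/dλ^2 + (dx/dλ)^2 - (dy/dλ)^2 = 0
d^2y/dλ^2 + 2 (dx/dλ)(dy/dλ) = 0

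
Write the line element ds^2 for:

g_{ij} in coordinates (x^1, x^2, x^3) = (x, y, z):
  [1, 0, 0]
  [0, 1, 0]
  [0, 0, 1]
ds^2 = g_{ij} dx^i dx^j; only the non-zero components contribute.
ds^2 = dx^2 + dy^2 + dz^2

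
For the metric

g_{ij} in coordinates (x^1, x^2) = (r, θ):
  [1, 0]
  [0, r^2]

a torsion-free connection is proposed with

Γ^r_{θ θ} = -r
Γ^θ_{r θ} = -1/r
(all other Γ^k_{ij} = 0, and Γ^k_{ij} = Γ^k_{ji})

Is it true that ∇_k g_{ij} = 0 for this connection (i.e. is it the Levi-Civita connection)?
Using ∇_k g_{ij} = ∂_k g_{ij} - Γ^m_{ki} g_{mj} - Γ^m_{kj} g_{im}:
∇_θ g_{rθ} = (0) - (-r) - (-r) = 2*r ≠ 0
So the connection is not metric compatible (it is not the Levi-Civita connection).
No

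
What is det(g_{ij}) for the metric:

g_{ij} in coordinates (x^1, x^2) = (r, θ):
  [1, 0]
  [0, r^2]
For a 2×2 metric: det(g) = g_{11}·g_{22} - g_{12}·g_{21}
= (1)·(r^2) - (0)·(0)
= r^2 - 0
det(g) = r^2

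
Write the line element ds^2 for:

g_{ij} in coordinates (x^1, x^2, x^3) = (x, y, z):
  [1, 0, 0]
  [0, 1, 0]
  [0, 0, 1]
ds^2 = g_{ij} dx^i dx^j; only the non-zero components contribute.
ds^2 = dx^2 + dy^2 + dz^2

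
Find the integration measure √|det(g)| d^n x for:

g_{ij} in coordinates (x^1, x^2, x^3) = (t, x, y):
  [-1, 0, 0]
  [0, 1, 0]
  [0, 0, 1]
det(g) = -1
√|det(g)| = 1
Volume element: dV = 1 dt dx dy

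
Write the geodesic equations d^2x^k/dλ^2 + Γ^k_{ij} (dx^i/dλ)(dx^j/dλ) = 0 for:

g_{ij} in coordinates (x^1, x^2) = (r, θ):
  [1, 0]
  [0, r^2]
Geodesic equation: d^2x^k/dλ^2 + Γ^k_{ij} (dx^i/dλ)(dx^j/dλ) = 0.
Non-zero Christoffel symbols:
Γ^r_{θ θ} = -r
Γ^θ_{r θ} = 1/r
Substituting (the symmetric pair Γ^k_{ij}, Γ^k_{ji} combines into a factor 2):
d^2r/dλ^2 - r (dθ/dλ)^2 = 0
d^2θ/dλ^2 + (2/r) (dr/dλ)(dθ/dλ) = 0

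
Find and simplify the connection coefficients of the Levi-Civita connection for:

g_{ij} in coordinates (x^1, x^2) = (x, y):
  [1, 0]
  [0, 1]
Using Γ^k_{ij} = (1/2) g^{km} (∂_i g_{mj} + ∂_j g_{mi} - ∂_m g_{ij}); the metric is diagonal, so only the m = k term contributes.
Every metric component is constant, so all ∂_m g_{ij} = 0 and every Christoffel symbol vanishes.
All Christoffel symbols are zero.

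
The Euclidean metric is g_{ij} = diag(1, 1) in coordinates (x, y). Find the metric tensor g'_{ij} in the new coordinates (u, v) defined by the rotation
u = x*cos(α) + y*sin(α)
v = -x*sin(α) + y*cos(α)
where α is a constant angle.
Invert the transformation: x = u*cos(α) - v*sin(α), y = u*sin(α) + v*cos(α)
g'_{ij} = (∂x^k/∂x'^i)(∂x^l/∂x'^j) g_{kl}; with g_{kl} = δ_{kl} this is Σ_k (∂x^k/∂x'^i)(∂x^k/∂x'^j).
Jacobian: ∂x/∂u = cos(α), ∂x/∂v = -sin(α), ∂y/∂u = sin(α), ∂y/∂v = cos(α)
g'_{uu} = (cos(α))(cos(α)) + (sin(α))(sin(α)) = 1
g'_{uv} = (cos(α))(-sin(α)) + (sin(α))(cos(α)) = 0
g'_{vv} = (-sin(α))(-sin(α)) + (cos(α))(cos(α)) = 1
g'_{ij} = diag(1, 1)
The Euclidean metric is invariant under rotations.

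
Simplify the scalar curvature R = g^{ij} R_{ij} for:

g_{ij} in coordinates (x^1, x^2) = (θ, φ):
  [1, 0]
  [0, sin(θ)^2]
Non-zero Christoffel symbols (Γ^k_{ij} = Γ^k_{ji}):
Γ^θ_{φ φ} = -sin(2*θ)/2
Γ^φ_{θ φ} = 1/tan(θ)
Ricci tensor (R_{ij} = R^k_{ikj}): R_{θθ} = 1, R_{θφ} = 0, R_{φφ} = sin(θ)^2
Inverse metric: g^{θθ} = 1, g^{φφ} = 1/sin(θ)^2
R = g^{ij} R_{ij} = (1)(1) + (1/sin(θ)^2)(sin(θ)^2) = 2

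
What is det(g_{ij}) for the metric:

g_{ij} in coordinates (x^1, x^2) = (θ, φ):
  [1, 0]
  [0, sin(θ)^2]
For a 2×2 metric: det(g) = g_{11}·g_{22} - g_{12}·g_{21}
= (1)·(sin(θ)^2) - (0)·(0)
= sin(θ)^2 - 0
det(g) = sin(θ)^2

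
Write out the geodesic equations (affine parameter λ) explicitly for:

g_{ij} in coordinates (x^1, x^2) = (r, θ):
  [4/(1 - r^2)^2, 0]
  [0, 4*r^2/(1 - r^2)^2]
Geodesic equation: d^2x^k/dλ^2 + Γ^k_{ij} (dx^i/dλ)(dx^j/dλ) = 0.
Non-zero Christoffel symbols:
Γ^r_{r r} = 2*r/(1 - r^2)
Γ^r_{θ θ} = (r^3 + r)/(r^2 - 1)
Γ^θ_{r θ} = (-r^2 - 1)/(r^3 - r)
Substituting (the symmetric pair Γ^k_{ij}, Γ^k_{ji} combines into a factor 2):
d^2r/dλ^2 + (2*r/(1 - r^2)) (dr/dλ)^2 + ((r^3 + r)/(r^2 - 1)) (dθ/dλ)^2 = 0
d^2θ/dλ^2 + ((-2*r^2 - 2)/(r^3 - r)) (dr/dλ)(dθ/dλ) = 0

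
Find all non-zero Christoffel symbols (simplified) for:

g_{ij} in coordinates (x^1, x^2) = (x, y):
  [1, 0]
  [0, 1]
Using Γ^k_{ij} = (1/2) g^{km} (∂_i g_{mj} + ∂_j g_{mi} - ∂_m g_{ij}); the metric is diagonal, so only the m = k term contributes.
Every metric component is constant, so all ∂_m g_{ij} = 0 and every Christoffel symbol vanishes.
All Christoffel symbols are zero.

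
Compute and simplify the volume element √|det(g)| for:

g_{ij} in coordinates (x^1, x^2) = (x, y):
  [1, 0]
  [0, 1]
det(g) = 1
√|det(g)| = 1
Volume element: dV = 1 dx dy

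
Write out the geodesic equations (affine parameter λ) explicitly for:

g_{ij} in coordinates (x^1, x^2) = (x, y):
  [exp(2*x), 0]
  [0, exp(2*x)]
Geodesic equation: d^2x^k/dλ^2 + Γ^k_{ij} (dx^i/dλ)(dx^j/dλ) = 0.
Non-zero Christoffel symbols:
Γ^x_{x x} = 1
Γ^x_{y y} = -1
Γ^y_{x y} = 1
Substituting (the symmetric pair Γ^k_{ij}, Γ^k_{ji} combines into a factor 2):
d^2x/dλ^2 + (dx/dλ)^2 - (dy/dλ)^2 = 0
d^2y/dλ^2 + 2 (dx/dλ)(dy/dλ) = 0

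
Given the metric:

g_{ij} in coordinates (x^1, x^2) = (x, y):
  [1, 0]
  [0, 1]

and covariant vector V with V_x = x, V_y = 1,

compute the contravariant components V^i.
Inverse metric (diagonal): g^{xx} = 1, g^{yy} = 1
V^i = g^{ij} V_j:
V^x = (1)(x) + (0)(1) = x
V^y = (0)(x) + (1)(1) = 1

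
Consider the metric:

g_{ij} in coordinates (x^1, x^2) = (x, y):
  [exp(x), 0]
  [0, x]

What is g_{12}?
With x^1 = x, x^2 = y, g_{12} = g_{xy} is the row-1, column-2 entry of the matrix.
g_{12} = 0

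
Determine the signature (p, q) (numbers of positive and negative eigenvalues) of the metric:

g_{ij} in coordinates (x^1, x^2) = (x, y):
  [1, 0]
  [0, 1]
The metric is diagonal, so its eigenvalues are the diagonal entries: 1, 1 (at a generic point, where coordinate-dependent entries are positive).
2 positive, 0 negative.
(2, 0) - Riemannian (positive definite)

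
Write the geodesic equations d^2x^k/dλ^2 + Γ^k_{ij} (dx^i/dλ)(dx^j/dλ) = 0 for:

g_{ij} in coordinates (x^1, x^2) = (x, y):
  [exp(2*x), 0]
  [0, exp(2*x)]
Geodesic equation: d^2x^k/dλ^2 + Γ^k_{ij} (dx^i/dλ)(dx^j/dλ) = 0.
Non-zero Christoffel symbols:
Γ^x_{x x} = 1
Γ^x_{y y} = -1
Γ^y_{x y} = 1
Substituting (the symmetric pair Γ^k_{ij}, Γ^k_{ji} combines into a factor 2):
d^2x/dλ^2 + (dx/dλ)^2 - (dy/dλ)^2 = 0
d^2y/dλ^2 + 2 (dx/dλ)(dy/dλ) = 0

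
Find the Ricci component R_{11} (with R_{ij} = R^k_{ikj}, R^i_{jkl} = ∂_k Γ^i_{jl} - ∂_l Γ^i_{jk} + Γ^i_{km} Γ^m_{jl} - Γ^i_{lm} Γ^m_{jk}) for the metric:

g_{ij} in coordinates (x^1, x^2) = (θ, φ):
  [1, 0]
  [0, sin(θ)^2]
Non-zero Christoffel symbols (Γ^k_{ij} = Γ^k_{ji}):
Γ^θ_{φ φ} = -sin(2*θ)/2
Γ^φ_{θ φ} = 1/tan(θ)
R^θ_{θ θ θ} = 0 (a repeated index in an antisymmetric pair)
R^φ_{θ φ θ} = ∂_φ Γ^φ_{θ θ} - ∂_θ Γ^φ_{θ φ} + Γ^φ_{φ m} Γ^m_{θ θ} - Γ^φ_{θ m} Γ^m_{θ φ}
  = (0) - (-1/sin(θ)^2) + (0) - (1/tan(θ)^2) = 1
R_{θθ} = R^θ_{θ θ θ} + R^φ_{θ φ θ} = (0) + (1) = 1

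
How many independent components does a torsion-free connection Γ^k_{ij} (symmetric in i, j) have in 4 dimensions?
Γ^k_{ij} has n choices for the upper index and n(n+1)/2 independent symmetric lower index pairs.
Total = 4 × 4×5/2 = 4 × 10 = 40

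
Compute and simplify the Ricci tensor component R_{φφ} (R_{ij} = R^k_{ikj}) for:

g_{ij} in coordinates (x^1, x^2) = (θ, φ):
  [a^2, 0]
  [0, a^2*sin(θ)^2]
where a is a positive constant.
Non-zero Christoffel symbols (Γ^k_{ij} = Γ^k_{ji}):
Γ^θ_{φ φ} = -sin(2*θ)/2
Γ^φ_{θ φ} = 1/tan(θ)
R^θ_{φ θ φ} = ∂_θ Γ^θ_{φ φ} - ∂_φ Γ^θ_{φ θ} + Γ^θ_{θ m} Γ^m_{φ φ} - Γ^θ_{φ m} Γ^m_{φ θ}
  = (-cos(2*θ)) - (0) + (0) - (-cos(θ)^2) = sin(θ)^2
R^φ_{φ φ φ} = 0 (a repeated index in an antisymmetric pair)
R_{φφ} = R^θ_{φ θ φ} + R^φ_{φ φ φ} = (sin(θ)^2) + (0) = sin(θ)^2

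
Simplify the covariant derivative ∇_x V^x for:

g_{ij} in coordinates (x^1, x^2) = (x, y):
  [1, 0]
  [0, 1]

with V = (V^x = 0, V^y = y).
All Christoffel symbols are zero.
∇_x V^x = ∂_x V^x + Γ^x_{x j} V^j
  = (0) + (0)(0) + (0)(y)
  = 0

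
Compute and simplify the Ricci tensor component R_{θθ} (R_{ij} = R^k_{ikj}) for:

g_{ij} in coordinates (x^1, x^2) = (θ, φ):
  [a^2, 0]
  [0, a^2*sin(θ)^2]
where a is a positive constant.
Non-zero Christoffel symbols (Γ^k_{ij} = Γ^k_{ji}):
Γ^θ_{φ φ} = -sin(2*θ)/2
Γ^φ_{θ φ} = 1/tan(θ)
R^θ_{θ θ θ} = 0 (a repeated index in an antisymmetric pair)
R^φ_{θ φ θ} = ∂_φ Γ^φ_{θ θ} - ∂_θ Γ^φ_{θ φ} + Γ^φ_{φ m} Γ^m_{θ θ} - Γ^φ_{θ m} Γ^m_{θ φ}
  = (0) - (-1/sin(θ)^2) + (0) - (1/tan(θ)^2) = 1
R_{θθ} = R^θ_{θ θ θ} + R^φ_{θ φ θ} = (0) + (1) = 1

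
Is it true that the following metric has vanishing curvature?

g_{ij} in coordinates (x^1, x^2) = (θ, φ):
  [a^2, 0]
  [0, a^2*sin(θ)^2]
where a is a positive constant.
Non-zero Christoffel symbols:
Γ^θ_{φ φ} = -sin(2*θ)/2
Γ^φ_{θ φ} = 1/tan(θ)
Ricci tensor: R_{θθ} = 1, R_{θφ} = 0, R_{φφ} = sin(θ)^2
The Ricci tensor is non-zero, so the Riemann tensor is non-zero: not flat.
No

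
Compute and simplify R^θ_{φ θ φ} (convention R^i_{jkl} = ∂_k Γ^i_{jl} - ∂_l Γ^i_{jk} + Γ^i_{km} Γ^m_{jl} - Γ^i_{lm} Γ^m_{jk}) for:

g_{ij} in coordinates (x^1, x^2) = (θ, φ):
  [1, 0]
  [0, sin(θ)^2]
Non-zero Christoffel symbols (Γ^k_{ij} = Γ^k_{ji}):
Γ^θ_{φ φ} = -sin(2*θ)/2
Γ^φ_{θ φ} = 1/tan(θ)
R^θ_{φ θ φ} = ∂_θ Γ^θ_{φ φ} - ∂_φ Γ^θ_{φ θ} + Γ^θ_{θ m} Γ^m_{φ φ} - Γ^θ_{φ m} Γ^m_{φ θ}
  = (-cos(2*θ)) - (0) + (0) - (-cos(θ)^2) = sin(θ)^2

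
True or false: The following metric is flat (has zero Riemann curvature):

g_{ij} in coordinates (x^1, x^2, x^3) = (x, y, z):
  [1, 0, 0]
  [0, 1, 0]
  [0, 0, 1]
All metric components are constant, so every Christoffel symbol vanishes and R^i_{jkl} = 0.
True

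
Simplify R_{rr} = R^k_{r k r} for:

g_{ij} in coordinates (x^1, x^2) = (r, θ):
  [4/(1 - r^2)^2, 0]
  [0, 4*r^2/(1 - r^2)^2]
Non-zero Christoffel symbols (Γ^k_{ij} = Γ^k_{ji}):
Γ^r_{r r} = 2*r/(1 - r^2)
Γ^r_{θ θ} = (r^3 + r)/(r^2 - 1)
Γ^θ_{r θ} = (-r^2 - 1)/(r^3 - r)
R^r_{r r r} = 0 (a repeated index in an antisymmetric pair)
R^θ_{r θ r} = ∂_θ Γ^θ_{r r} - ∂_r Γ^θ_{r θ} + Γ^θ_{θ m} Γ^m_{r r} - Γ^θ_{r m} Γ^m_{r θ}
  = (0) - ((r^4 + 4*r^2 - 1)/(r^3 - r)^2) + (2*(r^2 + 1)/(r^2 - 1)^2) - ((r^2 + 1)^2/(r^3 - r)^2) = -4/(r^2 - 1)^2
R_{rr} = R^r_{r r r} + R^θ_{r θ r} = (0) + (-4/(r^2 - 1)^2) = -4/(r^2 - 1)^2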